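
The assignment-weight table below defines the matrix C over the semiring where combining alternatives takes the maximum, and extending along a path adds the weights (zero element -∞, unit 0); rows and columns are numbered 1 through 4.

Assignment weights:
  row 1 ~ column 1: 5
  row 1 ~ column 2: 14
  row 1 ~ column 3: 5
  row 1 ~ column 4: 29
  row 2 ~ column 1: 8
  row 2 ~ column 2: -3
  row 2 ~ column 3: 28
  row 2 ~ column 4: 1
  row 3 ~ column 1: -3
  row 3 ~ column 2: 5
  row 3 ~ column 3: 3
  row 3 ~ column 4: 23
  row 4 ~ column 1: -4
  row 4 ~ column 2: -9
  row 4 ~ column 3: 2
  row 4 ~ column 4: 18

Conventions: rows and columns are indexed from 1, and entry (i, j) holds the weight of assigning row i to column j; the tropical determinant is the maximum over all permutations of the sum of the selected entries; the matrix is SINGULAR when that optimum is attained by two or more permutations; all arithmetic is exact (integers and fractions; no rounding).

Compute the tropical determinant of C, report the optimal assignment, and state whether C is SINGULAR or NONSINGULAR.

σ = (1, 2, 3, 4): 5 + (-3) + 3 + 18 = 23
σ = (1, 2, 4, 3): 5 + (-3) + 23 + 2 = 27
σ = (1, 3, 2, 4): 5 + 28 + 5 + 18 = 56
σ = (1, 3, 4, 2): 5 + 28 + 23 + (-9) = 47
σ = (1, 4, 2, 3): 5 + 1 + 5 + 2 = 13
σ = (1, 4, 3, 2): 5 + 1 + 3 + (-9) = 0
σ = (2, 1, 3, 4): 14 + 8 + 3 + 18 = 43
σ = (2, 1, 4, 3): 14 + 8 + 23 + 2 = 47
σ = (2, 3, 1, 4): 14 + 28 + (-3) + 18 = 57
σ = (2, 3, 4, 1): 14 + 28 + 23 + (-4) = 61
σ = (2, 4, 1, 3): 14 + 1 + (-3) + 2 = 14
σ = (2, 4, 3, 1): 14 + 1 + 3 + (-4) = 14
σ = (3, 1, 2, 4): 5 + 8 + 5 + 18 = 36
σ = (3, 1, 4, 2): 5 + 8 + 23 + (-9) = 27
σ = (3, 2, 1, 4): 5 + (-3) + (-3) + 18 = 17
σ = (3, 2, 4, 1): 5 + (-3) + 23 + (-4) = 21
σ = (3, 4, 1, 2): 5 + 1 + (-3) + (-9) = -6
σ = (3, 4, 2, 1): 5 + 1 + 5 + (-4) = 7
σ = (4, 1, 2, 3): 29 + 8 + 5 + 2 = 44
σ = (4, 1, 3, 2): 29 + 8 + 3 + (-9) = 31
σ = (4, 2, 1, 3): 29 + (-3) + (-3) + 2 = 25
σ = (4, 2, 3, 1): 29 + (-3) + 3 + (-4) = 25
σ = (4, 3, 1, 2): 29 + 28 + (-3) + (-9) = 45
σ = (4, 3, 2, 1): 29 + 28 + 5 + (-4) = 58
Optimal value attained by: σ = (2, 3, 4, 1).
Answer: det⊕(C) = 61; verdict: NONSINGULAR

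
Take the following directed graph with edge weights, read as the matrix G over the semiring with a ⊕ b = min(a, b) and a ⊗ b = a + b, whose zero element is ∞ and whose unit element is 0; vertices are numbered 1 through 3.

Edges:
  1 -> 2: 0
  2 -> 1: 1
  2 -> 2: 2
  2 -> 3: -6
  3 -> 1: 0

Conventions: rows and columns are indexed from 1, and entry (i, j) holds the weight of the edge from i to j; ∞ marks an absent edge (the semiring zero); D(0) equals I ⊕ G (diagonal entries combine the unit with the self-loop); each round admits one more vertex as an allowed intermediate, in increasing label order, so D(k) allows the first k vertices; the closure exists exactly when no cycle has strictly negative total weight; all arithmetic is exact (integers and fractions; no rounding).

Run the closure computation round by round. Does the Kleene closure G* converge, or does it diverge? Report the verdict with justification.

D(0):
  [0, 0, ∞]
  [1, 0, -6]
  [0, ∞, 0]
D(1):
  [0, 0, ∞]
  [1, 0, -6]
  [0, 0, 0]
Detection: at round 2, diagonal entry (3, 3) turns strictly negative.
Key observation: the cycle 3->1->2->3 has total weight 0 + 0 + (-6), which is strictly negative.
Answer: DIVERGES — negative cycle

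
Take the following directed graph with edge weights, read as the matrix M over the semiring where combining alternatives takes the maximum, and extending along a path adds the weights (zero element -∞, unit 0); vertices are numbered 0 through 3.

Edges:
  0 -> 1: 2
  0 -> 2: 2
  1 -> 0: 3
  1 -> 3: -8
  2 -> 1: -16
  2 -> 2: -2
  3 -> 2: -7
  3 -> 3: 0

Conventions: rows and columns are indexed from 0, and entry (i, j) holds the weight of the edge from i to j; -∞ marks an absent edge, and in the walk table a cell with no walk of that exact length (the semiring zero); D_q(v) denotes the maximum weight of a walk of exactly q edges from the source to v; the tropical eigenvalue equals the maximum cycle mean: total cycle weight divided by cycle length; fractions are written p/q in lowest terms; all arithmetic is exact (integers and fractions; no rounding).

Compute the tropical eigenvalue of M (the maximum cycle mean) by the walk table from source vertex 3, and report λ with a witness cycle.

q=0: [-∞, -∞, -∞, 0]
q=1: [-∞, -∞, -7, 0]
q=2: [-∞, -23, -7, 0]
q=3: [-20, -23, -7, 0]
q=4: [-20, -18, -7, 0]
Optimal cycle mean attained by: cycle 0->1->0, total 2 + 3, length 2.
Answer: λ = 5/2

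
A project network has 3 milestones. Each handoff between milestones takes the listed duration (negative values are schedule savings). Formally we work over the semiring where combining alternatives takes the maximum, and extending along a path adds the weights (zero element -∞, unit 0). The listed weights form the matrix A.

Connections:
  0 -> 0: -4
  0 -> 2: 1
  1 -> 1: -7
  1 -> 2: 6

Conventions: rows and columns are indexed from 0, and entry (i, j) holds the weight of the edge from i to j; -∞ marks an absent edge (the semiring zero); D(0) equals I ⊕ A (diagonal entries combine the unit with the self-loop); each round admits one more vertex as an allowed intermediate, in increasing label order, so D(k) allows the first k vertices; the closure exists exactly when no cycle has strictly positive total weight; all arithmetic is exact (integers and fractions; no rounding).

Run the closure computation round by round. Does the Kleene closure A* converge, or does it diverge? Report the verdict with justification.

D(0):
  [0, -∞, 1]
  [-∞, 0, 6]
  [-∞, -∞, 0]
D(1):
  [0, -∞, 1]
  [-∞, 0, 6]
  [-∞, -∞, 0]
D(2):
  [0, -∞, 1]
  [-∞, 0, 6]
  [-∞, -∞, 0]
D(3):
  [0, -∞, 1]
  [-∞, 0, 6]
  [-∞, -∞, 0]
Key observation: every diagonal entry stays at the unit through all rounds, so no improving cycle exists.
Answer: CONVERGES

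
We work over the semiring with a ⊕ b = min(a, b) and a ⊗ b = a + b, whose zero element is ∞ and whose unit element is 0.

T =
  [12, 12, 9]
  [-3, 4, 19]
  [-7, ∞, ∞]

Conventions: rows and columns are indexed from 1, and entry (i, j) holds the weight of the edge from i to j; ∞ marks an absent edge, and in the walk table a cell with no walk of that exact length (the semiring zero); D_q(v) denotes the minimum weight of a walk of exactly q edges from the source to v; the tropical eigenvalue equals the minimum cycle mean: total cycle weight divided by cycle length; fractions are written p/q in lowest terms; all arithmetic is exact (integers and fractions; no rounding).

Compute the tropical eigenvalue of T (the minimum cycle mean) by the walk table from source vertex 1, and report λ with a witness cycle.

q=0: [0, ∞, ∞]
q=1: [12, 12, 9]
q=2: [2, 16, 21]
q=3: [13, 14, 11]
Optimal cycle mean attained by: cycle 1->3->1, total 9 + (-7), length 2.
Answer: λ = 1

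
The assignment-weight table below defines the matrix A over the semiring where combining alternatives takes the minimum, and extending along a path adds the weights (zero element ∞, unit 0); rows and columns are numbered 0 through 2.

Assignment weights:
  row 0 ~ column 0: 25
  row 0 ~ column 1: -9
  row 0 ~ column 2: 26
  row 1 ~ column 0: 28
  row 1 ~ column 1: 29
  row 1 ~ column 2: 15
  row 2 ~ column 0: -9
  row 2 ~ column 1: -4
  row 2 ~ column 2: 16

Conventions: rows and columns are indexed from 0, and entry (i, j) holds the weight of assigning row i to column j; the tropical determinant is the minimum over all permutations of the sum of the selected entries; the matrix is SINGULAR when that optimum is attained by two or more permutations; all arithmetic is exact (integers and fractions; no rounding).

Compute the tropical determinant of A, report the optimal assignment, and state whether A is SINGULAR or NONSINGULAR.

σ = (0, 1, 2): 25 + 29 + 16 = 70
σ = (0, 2, 1): 25 + 15 + (-4) = 36
σ = (1, 0, 2): (-9) + 28 + 16 = 35
σ = (1, 2, 0): (-9) + 15 + (-9) = -3
σ = (2, 0, 1): 26 + 28 + (-4) = 50
σ = (2, 1, 0): 26 + 29 + (-9) = 46
Optimal value attained by: σ = (1, 2, 0).
Answer: det⊕(A) = -3; verdict: NONSINGULAR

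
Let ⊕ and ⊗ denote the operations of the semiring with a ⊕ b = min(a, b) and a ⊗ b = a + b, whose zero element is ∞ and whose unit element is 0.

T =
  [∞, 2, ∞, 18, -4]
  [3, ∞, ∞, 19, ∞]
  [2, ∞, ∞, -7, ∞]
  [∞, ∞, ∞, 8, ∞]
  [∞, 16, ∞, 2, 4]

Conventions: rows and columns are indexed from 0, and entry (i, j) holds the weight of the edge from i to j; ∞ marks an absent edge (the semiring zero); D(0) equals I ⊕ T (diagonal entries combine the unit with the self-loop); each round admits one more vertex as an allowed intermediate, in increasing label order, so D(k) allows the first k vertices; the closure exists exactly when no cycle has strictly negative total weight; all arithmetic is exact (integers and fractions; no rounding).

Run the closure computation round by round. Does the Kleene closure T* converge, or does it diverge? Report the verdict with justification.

D(0):
  [0, 2, ∞, 18, -4]
  [3, 0, ∞, 19, ∞]
  [2, ∞, 0, -7, ∞]
  [∞, ∞, ∞, 0, ∞]
  [∞, 16, ∞, 2, 0]
D(1):
  [0, 2, ∞, 18, -4]
  [3, 0, ∞, 19, -1]
  [2, 4, 0, -7, -2]
  [∞, ∞, ∞, 0, ∞]
  [∞, 16, ∞, 2, 0]
D(2):
  [0, 2, ∞, 18, -4]
  [3, 0, ∞, 19, -1]
  [2, 4, 0, -7, -2]
  [∞, ∞, ∞, 0, ∞]
  [19, 16, ∞, 2, 0]
D(3):
  [0, 2, ∞, 18, -4]
  [3, 0, ∞, 19, -1]
  [2, 4, 0, -7, -2]
  [∞, ∞, ∞, 0, ∞]
  [19, 16, ∞, 2, 0]
D(4):
  [0, 2, ∞, 18, -4]
  [3, 0, ∞, 19, -1]
  [2, 4, 0, -7, -2]
  [∞, ∞, ∞, 0, ∞]
  [19, 16, ∞, 2, 0]
D(5):
  [0, 2, ∞, -2, -4]
  [3, 0, ∞, 1, -1]
  [2, 4, 0, -7, -2]
  [∞, ∞, ∞, 0, ∞]
  [19, 16, ∞, 2, 0]
Key observation: every diagonal entry stays at the unit through all rounds, so no improving cycle exists.
Answer: CONVERGES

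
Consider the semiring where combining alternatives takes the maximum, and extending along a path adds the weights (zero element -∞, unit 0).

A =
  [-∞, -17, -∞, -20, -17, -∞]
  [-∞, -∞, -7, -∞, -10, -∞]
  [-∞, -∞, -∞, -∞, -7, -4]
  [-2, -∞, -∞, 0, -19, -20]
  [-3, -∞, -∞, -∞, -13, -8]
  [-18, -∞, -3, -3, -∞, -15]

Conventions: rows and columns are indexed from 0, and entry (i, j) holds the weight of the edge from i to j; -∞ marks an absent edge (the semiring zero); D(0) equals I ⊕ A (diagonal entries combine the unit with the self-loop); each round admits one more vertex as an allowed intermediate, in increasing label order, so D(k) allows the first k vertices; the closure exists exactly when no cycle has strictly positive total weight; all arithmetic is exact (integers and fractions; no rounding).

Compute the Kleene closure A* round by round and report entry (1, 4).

D(0):
  [0, -17, -∞, -20, -17, -∞]
  [-∞, 0, -7, -∞, -10, -∞]
  [-∞, -∞, 0, -∞, -7, -4]
  [-2, -∞, -∞, 0, -19, -20]
  [-3, -∞, -∞, -∞, 0, -8]
  [-18, -∞, -3, -3, -∞, 0]
D(1):
  [0, -17, -∞, -20, -17, -∞]
  [-∞, 0, -7, -∞, -10, -∞]
  [-∞, -∞, 0, -∞, -7, -4]
  [-2, -19, -∞, 0, -19, -20]
  [-3, -20, -∞, -23, 0, -8]
  [-18, -35, -3, -3, -35, 0]
D(2):
  [0, -17, -24, -20, -17, -∞]
  [-∞, 0, -7, -∞, -10, -∞]
  [-∞, -∞, 0, -∞, -7, -4]
  [-2, -19, -26, 0, -19, -20]
  [-3, -20, -27, -23, 0, -8]
  [-18, -35, -3, -3, -35, 0]
D(3):
  [0, -17, -24, -20, -17, -28]
  [-∞, 0, -7, -∞, -10, -11]
  [-∞, -∞, 0, -∞, -7, -4]
  [-2, -19, -26, 0, -19, -20]
  [-3, -20, -27, -23, 0, -8]
  [-18, -35, -3, -3, -10, 0]
D(4):
  [0, -17, -24, -20, -17, -28]
  [-∞, 0, -7, -∞, -10, -11]
  [-∞, -∞, 0, -∞, -7, -4]
  [-2, -19, -26, 0, -19, -20]
  [-3, -20, -27, -23, 0, -8]
  [-5, -22, -3, -3, -10, 0]
D(5):
  [0, -17, -24, -20, -17, -25]
  [-13, 0, -7, -33, -10, -11]
  [-10, -27, 0, -30, -7, -4]
  [-2, -19, -26, 0, -19, -20]
  [-3, -20, -27, -23, 0, -8]
  [-5, -22, -3, -3, -10, 0]
D(6):
  [0, -17, -24, -20, -17, -25]
  [-13, 0, -7, -14, -10, -11]
  [-9, -26, 0, -7, -7, -4]
  [-2, -19, -23, 0, -19, -20]
  [-3, -20, -11, -11, 0, -8]
  [-5, -22, -3, -3, -10, 0]
Answer: A*[1][4] = -10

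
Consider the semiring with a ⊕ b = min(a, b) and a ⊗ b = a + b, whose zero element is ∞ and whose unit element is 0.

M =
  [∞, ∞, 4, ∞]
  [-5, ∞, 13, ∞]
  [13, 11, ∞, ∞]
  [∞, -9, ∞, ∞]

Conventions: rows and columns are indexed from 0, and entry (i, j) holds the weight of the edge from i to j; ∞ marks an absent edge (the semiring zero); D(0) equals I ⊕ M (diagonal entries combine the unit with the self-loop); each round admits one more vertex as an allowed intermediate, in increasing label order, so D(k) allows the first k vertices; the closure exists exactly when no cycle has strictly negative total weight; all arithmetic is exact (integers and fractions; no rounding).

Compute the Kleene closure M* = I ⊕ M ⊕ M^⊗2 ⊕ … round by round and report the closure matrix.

D(0):
  [0, ∞, 4, ∞]
  [-5, 0, 13, ∞]
  [13, 11, 0, ∞]
  [∞, -9, ∞, 0]
D(1):
  [0, ∞, 4, ∞]
  [-5, 0, -1, ∞]
  [13, 11, 0, ∞]
  [∞, -9, ∞, 0]
D(2):
  [0, ∞, 4, ∞]
  [-5, 0, -1, ∞]
  [6, 11, 0, ∞]
  [-14, -9, -10, 0]
D(3):
  [0, 15, 4, ∞]
  [-5, 0, -1, ∞]
  [6, 11, 0, ∞]
  [-14, -9, -10, 0]
D(4):
  [0, 15, 4, ∞]
  [-5, 0, -1, ∞]
  [6, 11, 0, ∞]
  [-14, -9, -10, 0]
Answer: M* = [[0, 15, 4, ∞], [-5, 0, -1, ∞], [6, 11, 0, ∞], [-14, -9, -10, 0]]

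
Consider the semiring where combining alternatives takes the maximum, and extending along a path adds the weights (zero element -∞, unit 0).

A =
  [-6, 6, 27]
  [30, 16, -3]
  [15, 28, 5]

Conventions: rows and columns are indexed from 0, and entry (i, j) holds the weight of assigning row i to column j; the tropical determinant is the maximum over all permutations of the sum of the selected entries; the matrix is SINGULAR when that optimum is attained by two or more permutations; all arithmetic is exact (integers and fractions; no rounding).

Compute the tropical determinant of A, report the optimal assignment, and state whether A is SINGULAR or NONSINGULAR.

σ = (0, 1, 2): (-6) + 16 + 5 = 15
σ = (0, 2, 1): (-6) + (-3) + 28 = 19
σ = (1, 0, 2): 6 + 30 + 5 = 41
σ = (1, 2, 0): 6 + (-3) + 15 = 18
σ = (2, 0, 1): 27 + 30 + 28 = 85
σ = (2, 1, 0): 27 + 16 + 15 = 58
Optimal value attained by: σ = (2, 0, 1).
Answer: det⊕(A) = 85; verdict: NONSINGULAR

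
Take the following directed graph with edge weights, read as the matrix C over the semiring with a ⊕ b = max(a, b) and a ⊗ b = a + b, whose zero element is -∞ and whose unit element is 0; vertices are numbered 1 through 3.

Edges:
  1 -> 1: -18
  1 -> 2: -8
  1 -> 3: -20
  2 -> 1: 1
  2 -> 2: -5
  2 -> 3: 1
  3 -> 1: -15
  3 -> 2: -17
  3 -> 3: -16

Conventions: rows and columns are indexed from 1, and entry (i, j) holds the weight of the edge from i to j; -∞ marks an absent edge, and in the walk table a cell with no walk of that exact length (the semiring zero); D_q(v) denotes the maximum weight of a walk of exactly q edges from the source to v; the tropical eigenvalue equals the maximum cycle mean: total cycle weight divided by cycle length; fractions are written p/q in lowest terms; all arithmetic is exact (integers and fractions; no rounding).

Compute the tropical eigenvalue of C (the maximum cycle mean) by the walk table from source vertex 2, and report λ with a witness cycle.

q=0: [-∞, 0, -∞]
q=1: [1, -5, 1]
q=2: [-4, -7, -4]
q=3: [-6, -12, -6]
Optimal cycle mean attained by: cycle 1->2->1, total (-8) + 1, length 2.
Answer: λ = -7/2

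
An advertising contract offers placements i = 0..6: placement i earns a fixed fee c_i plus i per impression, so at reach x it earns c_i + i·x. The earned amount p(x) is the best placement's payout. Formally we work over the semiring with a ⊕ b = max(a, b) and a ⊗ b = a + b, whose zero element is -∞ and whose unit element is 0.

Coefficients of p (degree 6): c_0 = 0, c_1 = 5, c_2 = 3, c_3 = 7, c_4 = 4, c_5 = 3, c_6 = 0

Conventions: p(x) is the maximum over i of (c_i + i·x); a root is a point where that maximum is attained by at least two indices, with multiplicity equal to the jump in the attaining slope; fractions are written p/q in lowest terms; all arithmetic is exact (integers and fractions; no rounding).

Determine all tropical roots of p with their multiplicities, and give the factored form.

hull edge (i=0, c=0) to (i=1, c=5): slope 5, span 1
hull edge (i=1, c=5) to (i=3, c=7): slope 1, span 2
hull edge (i=3, c=7) to (i=5, c=3): slope -2, span 2
hull edge (i=5, c=3) to (i=6, c=0): slope -3, span 1
Factored form: p(x) = 0 ⊗ (x ⊕ (-5)) ⊗ (x ⊕ (-1)) ⊗ (x ⊕ (-1)) ⊗ (x ⊕ 2) ⊗ (x ⊕ 2) ⊗ (x ⊕ 3)
Answer: roots = -5 (mult 1), -1 (mult 2), 2 (mult 2), 3 (mult 1)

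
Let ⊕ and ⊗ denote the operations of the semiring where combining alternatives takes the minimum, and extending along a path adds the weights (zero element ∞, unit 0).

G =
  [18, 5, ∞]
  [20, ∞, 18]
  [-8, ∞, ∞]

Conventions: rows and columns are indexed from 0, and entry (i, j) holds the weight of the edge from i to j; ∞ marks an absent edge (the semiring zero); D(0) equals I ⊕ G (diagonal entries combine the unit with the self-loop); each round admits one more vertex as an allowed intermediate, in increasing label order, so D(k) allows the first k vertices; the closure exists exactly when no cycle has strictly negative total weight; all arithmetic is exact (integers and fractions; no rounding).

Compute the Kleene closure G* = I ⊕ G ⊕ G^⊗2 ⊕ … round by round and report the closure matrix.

D(0):
  [0, 5, ∞]
  [20, 0, 18]
  [-8, ∞, 0]
D(1):
  [0, 5, ∞]
  [20, 0, 18]
  [-8, -3, 0]
D(2):
  [0, 5, 23]
  [20, 0, 18]
  [-8, -3, 0]
D(3):
  [0, 5, 23]
  [10, 0, 18]
  [-8, -3, 0]
Answer: G* = [[0, 5, 23], [10, 0, 18], [-8, -3, 0]]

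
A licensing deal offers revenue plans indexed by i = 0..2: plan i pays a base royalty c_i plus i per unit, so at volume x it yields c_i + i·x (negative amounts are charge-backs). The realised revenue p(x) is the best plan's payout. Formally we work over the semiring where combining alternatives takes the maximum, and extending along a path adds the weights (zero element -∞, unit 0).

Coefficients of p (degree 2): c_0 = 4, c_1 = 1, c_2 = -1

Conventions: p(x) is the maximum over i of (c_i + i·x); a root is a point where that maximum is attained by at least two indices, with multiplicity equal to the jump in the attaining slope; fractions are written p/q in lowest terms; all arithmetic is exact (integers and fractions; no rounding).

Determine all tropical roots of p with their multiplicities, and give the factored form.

hull edge (i=0, c=4) to (i=2, c=-1): slope -5/2, span 2
Factored form: p(x) = -1 ⊗ (x ⊕ 5/2) ⊗ (x ⊕ 5/2)
Answer: roots = 5/2 (mult 2)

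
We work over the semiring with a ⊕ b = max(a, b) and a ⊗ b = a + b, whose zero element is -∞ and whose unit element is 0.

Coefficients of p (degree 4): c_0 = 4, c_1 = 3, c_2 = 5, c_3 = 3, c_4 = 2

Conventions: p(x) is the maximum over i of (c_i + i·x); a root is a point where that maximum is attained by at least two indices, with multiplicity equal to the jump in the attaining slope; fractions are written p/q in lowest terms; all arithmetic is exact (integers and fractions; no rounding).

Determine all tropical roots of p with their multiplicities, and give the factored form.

hull edge (i=0, c=4) to (i=2, c=5): slope 1/2, span 2
hull edge (i=2, c=5) to (i=4, c=2): slope -3/2, span 2
Factored form: p(x) = 2 ⊗ (x ⊕ (-1/2)) ⊗ (x ⊕ (-1/2)) ⊗ (x ⊕ 3/2) ⊗ (x ⊕ 3/2)
Answer: roots = -1/2 (mult 2), 3/2 (mult 2)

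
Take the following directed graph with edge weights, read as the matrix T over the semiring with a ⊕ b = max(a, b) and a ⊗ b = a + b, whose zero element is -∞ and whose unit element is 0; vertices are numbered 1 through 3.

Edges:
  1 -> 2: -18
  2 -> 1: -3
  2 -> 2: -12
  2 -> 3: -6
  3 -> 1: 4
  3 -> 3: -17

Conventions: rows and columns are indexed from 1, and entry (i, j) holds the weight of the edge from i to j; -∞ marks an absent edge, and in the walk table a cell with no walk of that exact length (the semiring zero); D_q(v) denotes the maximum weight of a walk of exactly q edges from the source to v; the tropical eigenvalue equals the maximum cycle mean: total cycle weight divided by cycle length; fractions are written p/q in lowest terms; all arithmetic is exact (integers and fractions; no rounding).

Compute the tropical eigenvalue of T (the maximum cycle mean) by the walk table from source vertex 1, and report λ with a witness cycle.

q=0: [0, -∞, -∞]
q=1: [-∞, -18, -∞]
q=2: [-21, -30, -24]
q=3: [-20, -39, -36]
Optimal cycle mean attained by: cycle 1->2->3->1, total (-18) + (-6) + 4, length 3.
Answer: λ = -20/3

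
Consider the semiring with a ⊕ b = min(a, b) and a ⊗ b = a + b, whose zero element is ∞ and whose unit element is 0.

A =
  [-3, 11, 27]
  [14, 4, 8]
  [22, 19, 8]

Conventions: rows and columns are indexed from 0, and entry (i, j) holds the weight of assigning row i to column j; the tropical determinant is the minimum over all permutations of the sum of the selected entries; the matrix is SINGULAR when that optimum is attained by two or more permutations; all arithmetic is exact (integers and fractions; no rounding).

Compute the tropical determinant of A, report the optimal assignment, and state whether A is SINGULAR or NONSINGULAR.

σ = (0, 1, 2): (-3) + 4 + 8 = 9
σ = (0, 2, 1): (-3) + 8 + 19 = 24
σ = (1, 0, 2): 11 + 14 + 8 = 33
σ = (1, 2, 0): 11 + 8 + 22 = 41
σ = (2, 0, 1): 27 + 14 + 19 = 60
σ = (2, 1, 0): 27 + 4 + 22 = 53
Optimal value attained by: σ = (0, 1, 2).
Answer: det⊕(A) = 9; verdict: NONSINGULAR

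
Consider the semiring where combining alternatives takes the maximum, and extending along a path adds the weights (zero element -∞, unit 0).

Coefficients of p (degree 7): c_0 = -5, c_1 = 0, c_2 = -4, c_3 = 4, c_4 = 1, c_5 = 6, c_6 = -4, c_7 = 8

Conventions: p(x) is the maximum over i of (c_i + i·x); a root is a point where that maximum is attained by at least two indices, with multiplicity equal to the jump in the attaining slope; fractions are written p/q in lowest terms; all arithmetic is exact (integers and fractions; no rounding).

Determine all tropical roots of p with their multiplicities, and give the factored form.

hull edge (i=0, c=-5) to (i=1, c=0): slope 5, span 1
hull edge (i=1, c=0) to (i=3, c=4): slope 2, span 2
hull edge (i=3, c=4) to (i=7, c=8): slope 1, span 4
Factored form: p(x) = 8 ⊗ (x ⊕ (-5)) ⊗ (x ⊕ (-2)) ⊗ (x ⊕ (-2)) ⊗ (x ⊕ (-1)) ⊗ (x ⊕ (-1)) ⊗ (x ⊕ (-1)) ⊗ (x ⊕ (-1))
Answer: roots = -5 (mult 1), -2 (mult 2), -1 (mult 4)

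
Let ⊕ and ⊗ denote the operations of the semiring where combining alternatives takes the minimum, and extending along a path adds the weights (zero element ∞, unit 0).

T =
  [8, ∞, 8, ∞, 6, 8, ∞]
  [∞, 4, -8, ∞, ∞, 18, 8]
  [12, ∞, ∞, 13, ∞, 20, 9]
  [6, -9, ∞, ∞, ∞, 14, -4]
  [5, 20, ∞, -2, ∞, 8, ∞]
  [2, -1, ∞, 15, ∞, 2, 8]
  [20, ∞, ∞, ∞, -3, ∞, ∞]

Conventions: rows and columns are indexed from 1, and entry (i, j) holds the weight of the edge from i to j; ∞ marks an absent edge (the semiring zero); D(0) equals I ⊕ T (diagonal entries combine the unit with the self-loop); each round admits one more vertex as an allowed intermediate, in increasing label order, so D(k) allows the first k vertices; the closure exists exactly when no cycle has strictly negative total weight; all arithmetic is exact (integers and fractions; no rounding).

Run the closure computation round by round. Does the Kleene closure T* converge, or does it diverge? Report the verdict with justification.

D(0):
  [0, ∞, 8, ∞, 6, 8, ∞]
  [∞, 0, -8, ∞, ∞, 18, 8]
  [12, ∞, 0, 13, ∞, 20, 9]
  [6, -9, ∞, 0, ∞, 14, -4]
  [5, 20, ∞, -2, 0, 8, ∞]
  [2, -1, ∞, 15, ∞, 0, 8]
  [20, ∞, ∞, ∞, -3, ∞, 0]
D(1):
  [0, ∞, 8, ∞, 6, 8, ∞]
  [∞, 0, -8, ∞, ∞, 18, 8]
  [12, ∞, 0, 13, 18, 20, 9]
  [6, -9, 14, 0, 12, 14, -4]
  [5, 20, 13, -2, 0, 8, ∞]
  [2, -1, 10, 15, 8, 0, 8]
  [20, ∞, 28, ∞, -3, 28, 0]
D(2):
  [0, ∞, 8, ∞, 6, 8, ∞]
  [∞, 0, -8, ∞, ∞, 18, 8]
  [12, ∞, 0, 13, 18, 20, 9]
  [6, -9, -17, 0, 12, 9, -4]
  [5, 20, 12, -2, 0, 8, 28]
  [2, -1, -9, 15, 8, 0, 7]
  [20, ∞, 28, ∞, -3, 28, 0]
Detection: at round 3, diagonal entry (4, 4) turns strictly negative.
Key observation: the cycle 4->2->3->4 has total weight (-9) + (-8) + 13, which is strictly negative.
Answer: DIVERGES — negative cycle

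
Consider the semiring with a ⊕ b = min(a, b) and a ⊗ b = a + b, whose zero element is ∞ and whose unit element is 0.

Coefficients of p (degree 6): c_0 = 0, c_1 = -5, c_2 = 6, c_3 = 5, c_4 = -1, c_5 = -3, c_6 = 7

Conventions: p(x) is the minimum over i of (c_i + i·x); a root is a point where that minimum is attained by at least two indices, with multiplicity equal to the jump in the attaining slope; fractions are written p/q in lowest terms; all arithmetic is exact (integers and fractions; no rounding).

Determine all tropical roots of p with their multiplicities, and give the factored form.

hull edge (i=0, c=0) to (i=1, c=-5): slope -5, span 1
hull edge (i=1, c=-5) to (i=5, c=-3): slope 1/2, span 4
hull edge (i=5, c=-3) to (i=6, c=7): slope 10, span 1
Factored form: p(x) = 7 ⊗ (x ⊕ (-10)) ⊗ (x ⊕ (-1/2)) ⊗ (x ⊕ (-1/2)) ⊗ (x ⊕ (-1/2)) ⊗ (x ⊕ (-1/2)) ⊗ (x ⊕ 5)
Answer: roots = -10 (mult 1), -1/2 (mult 4), 5 (mult 1)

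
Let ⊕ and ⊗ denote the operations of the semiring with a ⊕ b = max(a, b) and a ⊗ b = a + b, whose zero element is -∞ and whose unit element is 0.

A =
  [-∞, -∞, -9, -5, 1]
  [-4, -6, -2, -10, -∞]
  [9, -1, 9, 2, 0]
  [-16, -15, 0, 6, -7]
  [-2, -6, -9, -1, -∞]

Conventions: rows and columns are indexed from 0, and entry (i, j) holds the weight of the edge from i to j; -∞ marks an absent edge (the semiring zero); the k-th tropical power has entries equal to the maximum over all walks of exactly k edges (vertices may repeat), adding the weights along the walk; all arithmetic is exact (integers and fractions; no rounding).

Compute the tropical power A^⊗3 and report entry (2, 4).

A^⊗2:
  [0, -5, 0, 1, -9]
  [7, -3, 7, 0, -2]
  [18, 8, 18, 11, 10]
  [9, -1, 9, 12, 0]
  [0, -10, 0, 5, -1]
A^⊗3:
  [9, -1, 9, 7, 1]
  [16, 6, 16, 9, 8]
  [27, 17, 27, 20, 19]
  [18, 8, 18, 18, 10]
  [9, -1, 9, 11, 1]
Key observation: the optimum is the walk 2->2->0->4, with weight 9 + 9 + 1 = 19.
Optimal value attained by: walk 2->2->0->4.
Answer: (A^⊗3)[2][4] = 19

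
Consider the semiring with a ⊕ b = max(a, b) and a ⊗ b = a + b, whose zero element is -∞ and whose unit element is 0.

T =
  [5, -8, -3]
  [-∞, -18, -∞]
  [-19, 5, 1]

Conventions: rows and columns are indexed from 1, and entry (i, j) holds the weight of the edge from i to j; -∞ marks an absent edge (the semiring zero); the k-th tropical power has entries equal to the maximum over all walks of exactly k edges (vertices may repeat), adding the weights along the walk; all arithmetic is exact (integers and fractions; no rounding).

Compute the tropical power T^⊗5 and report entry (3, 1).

T^⊗2:
  [10, 2, 2]
  [-∞, -36, -∞]
  [-14, 6, 2]
T^⊗3:
  [15, 7, 7]
  [-∞, -54, -∞]
  [-9, 7, 3]
T^⊗4:
  [20, 12, 12]
  [-∞, -72, -∞]
  [-4, 8, 4]
T^⊗5:
  [25, 17, 17]
  [-∞, -90, -∞]
  [1, 9, 5]
Key observation: the optimum is the walk 3->1->1->1->1->1, with weight (-19) + 5 + 5 + 5 + 5 = 1.
Optimal value attained by: walk 3->1->1->1->1->1.
Answer: (T^⊗5)[3][1] = 1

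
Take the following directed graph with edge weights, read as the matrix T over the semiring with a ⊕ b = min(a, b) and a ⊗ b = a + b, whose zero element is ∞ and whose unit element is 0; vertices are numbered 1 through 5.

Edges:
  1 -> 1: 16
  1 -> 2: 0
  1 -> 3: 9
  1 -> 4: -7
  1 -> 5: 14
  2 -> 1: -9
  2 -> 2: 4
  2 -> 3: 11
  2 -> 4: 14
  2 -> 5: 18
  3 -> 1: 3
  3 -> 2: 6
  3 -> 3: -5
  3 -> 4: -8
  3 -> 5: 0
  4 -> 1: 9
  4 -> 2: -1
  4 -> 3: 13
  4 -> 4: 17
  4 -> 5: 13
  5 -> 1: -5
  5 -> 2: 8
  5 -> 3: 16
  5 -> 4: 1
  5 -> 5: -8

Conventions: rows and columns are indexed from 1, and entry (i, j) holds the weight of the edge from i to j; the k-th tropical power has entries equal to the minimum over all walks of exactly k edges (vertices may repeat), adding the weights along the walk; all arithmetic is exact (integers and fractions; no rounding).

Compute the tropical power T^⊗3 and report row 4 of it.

T^⊗2:
  [-9, -8, 4, 1, 6]
  [-5, -9, 0, -16, 5]
  [-5, -9, -10, -13, -8]
  [-10, 3, 8, 2, 5]
  [-13, -5, 4, -12, -16]
T^⊗3:
  [-17, -9, -1, -16, -2]
  [-18, -17, -5, -12, -3]
  [-18, -14, -15, -18, -16]
  [-6, -10, -1, -17, -3]
  [-21, -13, -4, -20, -24]
Answer: row 4 of T^⊗3 = [-6, -10, -1, -17, -3]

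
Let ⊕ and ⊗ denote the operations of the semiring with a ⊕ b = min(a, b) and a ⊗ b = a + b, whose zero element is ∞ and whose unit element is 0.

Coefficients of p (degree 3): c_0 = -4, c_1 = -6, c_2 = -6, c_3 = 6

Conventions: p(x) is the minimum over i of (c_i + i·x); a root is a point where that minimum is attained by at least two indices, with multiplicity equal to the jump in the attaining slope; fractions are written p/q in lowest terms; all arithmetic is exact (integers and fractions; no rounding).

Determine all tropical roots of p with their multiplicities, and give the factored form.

hull edge (i=0, c=-4) to (i=1, c=-6): slope -2, span 1
hull edge (i=1, c=-6) to (i=2, c=-6): slope 0, span 1
hull edge (i=2, c=-6) to (i=3, c=6): slope 12, span 1
Factored form: p(x) = 6 ⊗ (x ⊕ (-12)) ⊗ (x ⊕ 0) ⊗ (x ⊕ 2)
Answer: roots = -12 (mult 1), 0 (mult 1), 2 (mult 1)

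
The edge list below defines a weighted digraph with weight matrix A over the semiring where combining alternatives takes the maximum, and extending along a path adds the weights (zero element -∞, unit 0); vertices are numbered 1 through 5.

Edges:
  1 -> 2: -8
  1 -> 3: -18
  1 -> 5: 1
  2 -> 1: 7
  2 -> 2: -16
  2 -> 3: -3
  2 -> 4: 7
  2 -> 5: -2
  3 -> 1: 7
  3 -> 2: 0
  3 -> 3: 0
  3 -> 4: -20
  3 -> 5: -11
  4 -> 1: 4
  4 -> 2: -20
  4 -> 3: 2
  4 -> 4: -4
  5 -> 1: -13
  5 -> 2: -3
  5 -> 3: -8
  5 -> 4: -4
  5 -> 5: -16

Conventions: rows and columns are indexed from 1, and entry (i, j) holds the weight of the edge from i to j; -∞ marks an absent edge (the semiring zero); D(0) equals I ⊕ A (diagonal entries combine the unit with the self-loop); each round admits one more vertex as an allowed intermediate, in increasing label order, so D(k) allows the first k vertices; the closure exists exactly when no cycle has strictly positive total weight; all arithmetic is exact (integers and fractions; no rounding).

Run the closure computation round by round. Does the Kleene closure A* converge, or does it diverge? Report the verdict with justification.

D(0):
  [0, -8, -18, -∞, 1]
  [7, 0, -3, 7, -2]
  [7, 0, 0, -20, -11]
  [4, -20, 2, 0, -∞]
  [-13, -3, -8, -4, 0]
D(1):
  [0, -8, -18, -∞, 1]
  [7, 0, -3, 7, 8]
  [7, 0, 0, -20, 8]
  [4, -4, 2, 0, 5]
  [-13, -3, -8, -4, 0]
Detection: at round 2, diagonal entry (4, 4) turns strictly positive.
Key observation: the cycle 4->1->2->4 has total weight 4 + (-8) + 7, which is strictly positive.
Answer: DIVERGES — positive cycle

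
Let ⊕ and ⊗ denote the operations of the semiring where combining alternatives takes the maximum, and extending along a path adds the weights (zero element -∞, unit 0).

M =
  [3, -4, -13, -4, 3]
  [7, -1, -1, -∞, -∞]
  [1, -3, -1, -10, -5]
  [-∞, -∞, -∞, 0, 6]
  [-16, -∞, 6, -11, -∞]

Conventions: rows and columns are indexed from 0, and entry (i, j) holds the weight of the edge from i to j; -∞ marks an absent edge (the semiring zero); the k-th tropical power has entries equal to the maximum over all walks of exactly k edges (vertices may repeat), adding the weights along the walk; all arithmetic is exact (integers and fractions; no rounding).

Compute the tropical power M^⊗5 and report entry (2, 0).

M^⊗2:
  [6, -1, 9, -1, 6]
  [10, 3, -2, 3, 10]
  [4, -3, 1, -3, 4]
  [-10, -∞, 12, 0, 6]
  [7, 3, 5, -4, 1]
M^⊗3:
  [10, 6, 12, 2, 9]
  [13, 6, 16, 6, 13]
  [7, 0, 10, 0, 7]
  [13, 9, 12, 2, 7]
  [10, 3, 7, 3, 10]
M^⊗4:
  [13, 9, 15, 6, 13]
  [17, 13, 19, 9, 16]
  [11, 7, 13, 3, 10]
  [16, 9, 13, 9, 16]
  [13, 6, 16, 6, 13]
M^⊗5:
  [16, 12, 19, 9, 16]
  [20, 16, 22, 13, 20]
  [14, 10, 16, 7, 14]
  [19, 12, 22, 12, 19]
  [17, 13, 19, 9, 16]
Key observation: the optimum is the walk 2->0->0->4->2->0, with weight 1 + 3 + 3 + 6 + 1 = 14.
Optimal value attained by: walk 2->0->0->4->2->0.
Answer: (M^⊗5)[2][0] = 14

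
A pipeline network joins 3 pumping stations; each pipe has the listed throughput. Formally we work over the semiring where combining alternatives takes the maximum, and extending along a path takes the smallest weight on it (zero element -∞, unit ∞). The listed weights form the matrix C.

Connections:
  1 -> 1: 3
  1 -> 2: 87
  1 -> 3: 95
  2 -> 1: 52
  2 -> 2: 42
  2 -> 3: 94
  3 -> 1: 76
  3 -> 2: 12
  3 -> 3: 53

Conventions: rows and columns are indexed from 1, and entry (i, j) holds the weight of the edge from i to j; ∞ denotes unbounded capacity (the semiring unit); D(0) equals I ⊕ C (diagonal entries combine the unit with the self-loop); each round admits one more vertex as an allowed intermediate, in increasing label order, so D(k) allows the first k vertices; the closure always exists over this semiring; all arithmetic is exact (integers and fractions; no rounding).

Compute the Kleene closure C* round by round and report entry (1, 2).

D(0):
  [∞, 87, 95]
  [52, ∞, 94]
  [76, 12, ∞]
D(1):
  [∞, 87, 95]
  [52, ∞, 94]
  [76, 76, ∞]
D(2):
  [∞, 87, 95]
  [52, ∞, 94]
  [76, 76, ∞]
D(3):
  [∞, 87, 95]
  [76, ∞, 94]
  [76, 76, ∞]
Answer: C*[1][2] = 87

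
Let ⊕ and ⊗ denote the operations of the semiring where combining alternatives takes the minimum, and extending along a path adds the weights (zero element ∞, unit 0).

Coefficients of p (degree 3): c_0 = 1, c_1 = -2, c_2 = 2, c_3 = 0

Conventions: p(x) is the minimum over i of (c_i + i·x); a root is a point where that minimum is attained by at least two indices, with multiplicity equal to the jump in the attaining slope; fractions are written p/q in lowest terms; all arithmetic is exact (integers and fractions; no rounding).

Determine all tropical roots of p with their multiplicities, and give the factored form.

hull edge (i=0, c=1) to (i=1, c=-2): slope -3, span 1
hull edge (i=1, c=-2) to (i=3, c=0): slope 1, span 2
Factored form: p(x) = 0 ⊗ (x ⊕ (-1)) ⊗ (x ⊕ (-1)) ⊗ (x ⊕ 3)
Answer: roots = -1 (mult 2), 3 (mult 1)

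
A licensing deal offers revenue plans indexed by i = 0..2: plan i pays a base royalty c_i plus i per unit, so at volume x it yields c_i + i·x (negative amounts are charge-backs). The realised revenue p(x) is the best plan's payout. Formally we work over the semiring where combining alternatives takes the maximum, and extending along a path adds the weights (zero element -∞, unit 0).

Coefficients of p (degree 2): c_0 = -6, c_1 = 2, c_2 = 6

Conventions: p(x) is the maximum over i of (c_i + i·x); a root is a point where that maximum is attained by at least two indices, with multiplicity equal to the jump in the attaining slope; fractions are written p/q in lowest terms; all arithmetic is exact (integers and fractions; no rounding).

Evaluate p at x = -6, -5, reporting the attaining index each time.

p(-6) = max(-6+0·(-6)=-6, 2+1·(-6)=-4, 6+2·(-6)=-6) = -4 (attained by i=1)
p(-5) = max(-6+0·(-5)=-6, 2+1·(-5)=-3, 6+2·(-5)=-4) = -3 (attained by i=1)
Answer: p(-6) = -4; p(-5) = -3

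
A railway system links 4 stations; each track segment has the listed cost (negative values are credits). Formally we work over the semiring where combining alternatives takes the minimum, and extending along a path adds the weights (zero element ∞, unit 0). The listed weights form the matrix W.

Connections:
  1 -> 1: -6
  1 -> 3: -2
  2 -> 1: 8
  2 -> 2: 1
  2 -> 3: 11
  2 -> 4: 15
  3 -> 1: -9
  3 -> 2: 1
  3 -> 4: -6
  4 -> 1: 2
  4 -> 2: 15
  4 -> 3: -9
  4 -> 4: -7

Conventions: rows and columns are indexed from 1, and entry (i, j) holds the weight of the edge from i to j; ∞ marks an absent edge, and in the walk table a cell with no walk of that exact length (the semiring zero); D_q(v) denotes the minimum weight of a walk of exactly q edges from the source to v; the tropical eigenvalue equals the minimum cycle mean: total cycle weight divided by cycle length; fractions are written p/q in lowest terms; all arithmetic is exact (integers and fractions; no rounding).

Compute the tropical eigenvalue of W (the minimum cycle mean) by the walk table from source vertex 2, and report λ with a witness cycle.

q=0: [∞, 0, ∞, ∞]
q=1: [8, 1, 11, 15]
q=2: [2, 2, 6, 5]
q=3: [-4, 3, -4, -2]
q=4: [-13, -3, -11, -10]
Optimal cycle mean attained by: cycle 3->4->3, total (-6) + (-9), length 2.
Answer: λ = -15/2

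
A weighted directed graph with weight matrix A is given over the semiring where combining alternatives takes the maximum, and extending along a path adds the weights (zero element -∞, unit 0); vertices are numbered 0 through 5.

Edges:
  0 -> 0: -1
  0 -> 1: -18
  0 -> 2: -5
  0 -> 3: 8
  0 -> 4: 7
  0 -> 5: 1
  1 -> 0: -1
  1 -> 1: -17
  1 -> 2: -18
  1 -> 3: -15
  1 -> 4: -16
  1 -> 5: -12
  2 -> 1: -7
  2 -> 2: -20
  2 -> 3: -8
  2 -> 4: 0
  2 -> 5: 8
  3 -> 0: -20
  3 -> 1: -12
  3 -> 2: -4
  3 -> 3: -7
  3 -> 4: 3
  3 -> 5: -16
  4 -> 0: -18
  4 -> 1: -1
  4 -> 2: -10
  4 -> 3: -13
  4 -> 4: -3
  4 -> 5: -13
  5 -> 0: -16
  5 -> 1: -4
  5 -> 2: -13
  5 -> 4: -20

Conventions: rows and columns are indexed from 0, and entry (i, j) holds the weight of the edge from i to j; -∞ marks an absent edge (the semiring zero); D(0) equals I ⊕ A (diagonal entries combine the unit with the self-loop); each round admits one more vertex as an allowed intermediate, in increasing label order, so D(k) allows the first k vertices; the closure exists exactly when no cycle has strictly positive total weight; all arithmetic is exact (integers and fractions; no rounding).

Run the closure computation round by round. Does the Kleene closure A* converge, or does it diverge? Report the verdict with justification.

D(0):
  [0, -18, -5, 8, 7, 1]
  [-1, 0, -18, -15, -16, -12]
  [-∞, -7, 0, -8, 0, 8]
  [-20, -12, -4, 0, 3, -16]
  [-18, -1, -10, -13, 0, -13]
  [-16, -4, -13, -∞, -20, 0]
D(1):
  [0, -18, -5, 8, 7, 1]
  [-1, 0, -6, 7, 6, 0]
  [-∞, -7, 0, -8, 0, 8]
  [-20, -12, -4, 0, 3, -16]
  [-18, -1, -10, -10, 0, -13]
  [-16, -4, -13, -8, -9, 0]
Detection: at round 2, diagonal entry (4, 4) turns strictly positive.
Key observation: the cycle 4->1->0->4 has total weight (-1) + (-1) + 7, which is strictly positive.
Answer: DIVERGES — positive cycle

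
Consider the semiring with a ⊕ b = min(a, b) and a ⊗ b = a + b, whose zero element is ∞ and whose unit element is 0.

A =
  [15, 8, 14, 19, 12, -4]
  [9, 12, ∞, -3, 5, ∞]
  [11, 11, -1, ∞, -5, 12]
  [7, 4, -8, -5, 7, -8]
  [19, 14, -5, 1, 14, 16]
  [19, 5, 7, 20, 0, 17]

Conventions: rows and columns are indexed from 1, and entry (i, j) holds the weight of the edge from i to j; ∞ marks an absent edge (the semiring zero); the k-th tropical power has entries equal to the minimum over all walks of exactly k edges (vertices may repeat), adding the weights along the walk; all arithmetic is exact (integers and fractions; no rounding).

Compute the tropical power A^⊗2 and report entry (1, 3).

A^⊗2:
  [15, 1, 3, 5, -4, 11]
  [4, 1, -11, -8, 4, -11]
  [10, 9, -10, -4, -6, 7]
  [2, -3, -13, -10, -13, -13]
  [6, 5, -7, -4, -10, -7]
  [14, 14, -5, 1, 2, 12]
Key observation: the optimum is the walk 1->6->3, with weight (-4) + 7 = 3.
Optimal value attained by: walk 1->6->3.
Answer: (A^⊗2)[1][3] = 3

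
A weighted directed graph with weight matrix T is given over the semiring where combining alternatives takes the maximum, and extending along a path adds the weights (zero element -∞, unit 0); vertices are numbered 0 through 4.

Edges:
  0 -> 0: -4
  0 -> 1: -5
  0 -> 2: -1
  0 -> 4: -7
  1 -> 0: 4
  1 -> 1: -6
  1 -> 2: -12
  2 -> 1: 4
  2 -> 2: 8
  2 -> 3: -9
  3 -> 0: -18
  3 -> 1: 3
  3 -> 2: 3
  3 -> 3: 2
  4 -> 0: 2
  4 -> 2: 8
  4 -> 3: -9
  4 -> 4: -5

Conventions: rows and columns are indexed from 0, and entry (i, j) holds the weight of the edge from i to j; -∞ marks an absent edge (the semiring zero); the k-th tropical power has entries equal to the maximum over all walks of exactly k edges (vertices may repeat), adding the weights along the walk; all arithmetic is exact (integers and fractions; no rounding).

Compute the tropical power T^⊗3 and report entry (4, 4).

T^⊗2:
  [-1, 3, 7, -10, -11]
  [0, -1, 3, -21, -3]
  [8, 12, 16, -1, -∞]
  [7, 7, 11, 4, -25]
  [-2, 12, 16, -1, -5]
T^⊗3:
  [7, 11, 15, -2, -8]
  [3, 7, 11, -6, -7]
  [16, 20, 24, 7, 1]
  [11, 15, 19, 6, 0]
  [16, 20, 24, 7, -9]
Key observation: the optimum is the walk 4->0->0->4, with weight 2 + (-4) + (-7) = -9.
Optimal value attained by: walk 4->0->0->4.
Answer: (T^⊗3)[4][4] = -9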